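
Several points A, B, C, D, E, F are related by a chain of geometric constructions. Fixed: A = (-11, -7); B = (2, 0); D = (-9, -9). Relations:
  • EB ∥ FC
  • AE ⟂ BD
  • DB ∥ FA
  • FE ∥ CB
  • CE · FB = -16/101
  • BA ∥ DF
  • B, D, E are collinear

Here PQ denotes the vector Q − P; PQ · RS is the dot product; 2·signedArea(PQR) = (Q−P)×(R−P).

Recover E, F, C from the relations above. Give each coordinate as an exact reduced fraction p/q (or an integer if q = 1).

1. E_x = -931/101  [B, D, E are collinear ∩ AE ⟂ BD]
2. E_y = -927/101  [B, D, E are collinear ∩ AE ⟂ BD]
   → E = (-931/101, -927/101)
3. F_x = -22  [DB ∥ FA ∩ BA ∥ DF]
4. F_y = -16  [DB ∥ FA ∩ BA ∥ DF]
   → F = (-22, -16)
5. C_x = -1089/101  [FE ∥ CB ∩ EB ∥ FC]
6. C_y = -689/101  [FE ∥ CB ∩ EB ∥ FC]
   → C = (-1089/101, -689/101)

C = (-1089/101, -689/101)
E = (-931/101, -927/101)
F = (-22, -16)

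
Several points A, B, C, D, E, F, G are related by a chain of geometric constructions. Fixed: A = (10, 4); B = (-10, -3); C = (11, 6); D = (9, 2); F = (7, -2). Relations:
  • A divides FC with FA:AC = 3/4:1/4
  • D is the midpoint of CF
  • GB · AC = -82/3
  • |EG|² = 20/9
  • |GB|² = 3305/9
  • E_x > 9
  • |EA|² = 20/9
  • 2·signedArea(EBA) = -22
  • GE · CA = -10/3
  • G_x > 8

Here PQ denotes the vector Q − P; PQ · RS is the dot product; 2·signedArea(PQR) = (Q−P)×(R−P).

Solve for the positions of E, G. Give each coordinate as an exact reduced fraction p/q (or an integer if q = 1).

1. G_x = 26/3  [line -1·x + -2·y + 34/3 = 0 ∩ |GB|² = 3305/9]
2. G_y = 4/3  [line -1·x + -2·y + 34/3 = 0 ∩ |GB|² = 3305/9]
   → G = (26/3, 4/3)
3. E_x = 28/3  [2·signedArea(EBA) = -22 ∩ GE · CA = -10/3]
4. E_y = 8/3  [2·signedArea(EBA) = -22 ∩ GE · CA = -10/3]
   → E = (28/3, 8/3)

E = (28/3, 8/3)
G = (26/3, 4/3)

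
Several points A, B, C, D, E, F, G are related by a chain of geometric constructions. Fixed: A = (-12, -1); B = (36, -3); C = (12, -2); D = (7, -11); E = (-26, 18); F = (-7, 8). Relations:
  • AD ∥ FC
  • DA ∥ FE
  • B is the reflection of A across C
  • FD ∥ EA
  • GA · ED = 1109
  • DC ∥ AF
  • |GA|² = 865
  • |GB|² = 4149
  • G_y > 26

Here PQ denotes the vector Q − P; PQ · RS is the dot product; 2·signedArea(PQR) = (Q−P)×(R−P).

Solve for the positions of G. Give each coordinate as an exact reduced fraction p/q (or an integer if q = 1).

1. G_x = -21  [line -33·x + 29·y + -1476 = 0 ∩ |GA|² = 865]
2. G_y = 27  [line -33·x + 29·y + -1476 = 0 ∩ |GA|² = 865]
   → G = (-21, 27)

G = (-21, 27)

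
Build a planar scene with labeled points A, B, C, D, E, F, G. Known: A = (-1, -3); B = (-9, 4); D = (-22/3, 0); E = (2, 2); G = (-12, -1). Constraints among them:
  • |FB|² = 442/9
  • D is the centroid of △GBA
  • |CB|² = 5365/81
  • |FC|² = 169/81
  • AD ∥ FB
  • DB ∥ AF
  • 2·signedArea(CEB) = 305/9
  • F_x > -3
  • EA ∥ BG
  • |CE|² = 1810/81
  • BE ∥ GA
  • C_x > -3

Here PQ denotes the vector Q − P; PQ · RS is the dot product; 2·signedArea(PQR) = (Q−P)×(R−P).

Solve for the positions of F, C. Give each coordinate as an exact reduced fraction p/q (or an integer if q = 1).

1. F_x = -8/3  [AD ∥ FB ∩ DB ∥ AF]
2. F_y = 1  [AD ∥ FB ∩ DB ∥ AF]
   → F = (-8/3, 1)
3. C_x = -19/9  [line -2·x + -11·y + -71/9 = 0 ∩ |CB|² = 5365/81]
4. C_y = -1/3  [line -2·x + -11·y + -71/9 = 0 ∩ |CB|² = 5365/81]
   → C = (-19/9, -1/3)

C = (-19/9, -1/3)
F = (-8/3, 1)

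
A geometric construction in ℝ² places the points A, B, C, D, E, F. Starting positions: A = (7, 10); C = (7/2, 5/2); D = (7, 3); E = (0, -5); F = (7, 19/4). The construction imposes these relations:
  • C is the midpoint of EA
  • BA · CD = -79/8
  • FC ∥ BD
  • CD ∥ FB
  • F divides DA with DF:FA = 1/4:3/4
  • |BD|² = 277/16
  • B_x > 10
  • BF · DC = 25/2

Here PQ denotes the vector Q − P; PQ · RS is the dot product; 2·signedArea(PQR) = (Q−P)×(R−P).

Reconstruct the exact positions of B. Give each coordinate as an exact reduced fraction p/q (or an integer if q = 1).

1. B_x = 21/2  [FC ∥ BD ∩ CD ∥ FB]
2. B_y = 21/4  [FC ∥ BD ∩ CD ∥ FB]
   → B = (21/2, 21/4)

B = (21/2, 21/4)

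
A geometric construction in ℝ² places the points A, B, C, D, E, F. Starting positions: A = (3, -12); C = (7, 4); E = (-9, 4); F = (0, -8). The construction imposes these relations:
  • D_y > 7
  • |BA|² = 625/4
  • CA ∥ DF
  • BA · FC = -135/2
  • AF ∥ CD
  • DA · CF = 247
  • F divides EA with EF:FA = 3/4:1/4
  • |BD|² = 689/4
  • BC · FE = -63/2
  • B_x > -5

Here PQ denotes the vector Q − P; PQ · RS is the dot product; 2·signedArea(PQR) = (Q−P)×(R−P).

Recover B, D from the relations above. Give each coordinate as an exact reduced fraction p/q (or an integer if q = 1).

B = (-9/2, -2)
D = (4, 8)

1. B_x = -9/2  [BA · FC = -135/2 ∩ BC · FE = -63/2]
2. B_y = -2  [BA · FC = -135/2 ∩ BC · FE = -63/2]
   → B = (-9/2, -2)
3. D_x = 4  [CA ∥ DF ∩ AF ∥ CD]
4. D_y = 8  [CA ∥ DF ∩ AF ∥ CD]
   → D = (4, 8)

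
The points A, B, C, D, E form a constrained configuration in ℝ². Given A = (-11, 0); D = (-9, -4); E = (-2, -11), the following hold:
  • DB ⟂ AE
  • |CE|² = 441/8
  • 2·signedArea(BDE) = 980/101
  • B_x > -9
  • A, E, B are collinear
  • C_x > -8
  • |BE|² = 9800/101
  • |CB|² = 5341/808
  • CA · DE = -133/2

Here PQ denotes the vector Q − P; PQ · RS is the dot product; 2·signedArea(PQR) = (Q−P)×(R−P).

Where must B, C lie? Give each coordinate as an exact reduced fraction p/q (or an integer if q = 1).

B = (-832/101, -341/101)
C = (-29/4, -23/4)

1. B_x = -832/101  [A, E, B are collinear ∩ DB ⟂ AE]
2. B_y = -341/101  [A, E, B are collinear ∩ DB ⟂ AE]
   → B = (-832/101, -341/101)
3. C_x = -29/4  [line -7·x + 7·y + -21/2 = 0 ∩ |CE|² = 441/8]
4. C_y = -23/4  [line -7·x + 7·y + -21/2 = 0 ∩ |CE|² = 441/8]
   → C = (-29/4, -23/4)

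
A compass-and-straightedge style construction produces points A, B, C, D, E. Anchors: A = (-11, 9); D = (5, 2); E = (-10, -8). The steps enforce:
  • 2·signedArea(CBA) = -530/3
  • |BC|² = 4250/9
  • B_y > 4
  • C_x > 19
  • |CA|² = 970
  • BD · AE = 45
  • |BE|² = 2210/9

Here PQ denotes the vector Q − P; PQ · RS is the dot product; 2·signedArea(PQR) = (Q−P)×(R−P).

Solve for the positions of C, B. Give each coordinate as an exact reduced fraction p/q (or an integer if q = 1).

1. B_x = -1/3  [line -1·x + 17·y + -74 = 0 ∩ |BE|² = 2210/9]
2. B_y = 13/3  [line -1·x + 17·y + -74 = 0 ∩ |BE|² = 2210/9]
   → B = (-1/3, 13/3)
3. C_x = 20  [line -14/3·x + -32/3·y + 664/3 = 0 ∩ |CA|² = 970]
4. C_y = 12  [line -14/3·x + -32/3·y + 664/3 = 0 ∩ |CA|² = 970]
   → C = (20, 12)

B = (-1/3, 13/3)
C = (20, 12)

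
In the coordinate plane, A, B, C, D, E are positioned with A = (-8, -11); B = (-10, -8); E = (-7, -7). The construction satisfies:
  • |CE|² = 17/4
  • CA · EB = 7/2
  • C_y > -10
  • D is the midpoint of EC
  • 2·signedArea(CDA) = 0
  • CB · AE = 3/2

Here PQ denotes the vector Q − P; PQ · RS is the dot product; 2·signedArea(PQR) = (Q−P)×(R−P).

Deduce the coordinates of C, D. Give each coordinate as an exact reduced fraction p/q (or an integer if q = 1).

C = (-15/2, -9)
D = (-29/4, -8)

1. C_x = -15/2  [CB · AE = 3/2 ∩ CA · EB = 7/2]
2. C_y = -9  [CB · AE = 3/2 ∩ CA · EB = 7/2]
   → C = (-15/2, -9)
3. D_x = -29/4  [2·signedArea(CDA) = 0 ∩ D is the midpoint of EC]
4. D_y = -8  [2·signedArea(CDA) = 0 ∩ D is the midpoint of EC]
   → D = (-29/4, -8)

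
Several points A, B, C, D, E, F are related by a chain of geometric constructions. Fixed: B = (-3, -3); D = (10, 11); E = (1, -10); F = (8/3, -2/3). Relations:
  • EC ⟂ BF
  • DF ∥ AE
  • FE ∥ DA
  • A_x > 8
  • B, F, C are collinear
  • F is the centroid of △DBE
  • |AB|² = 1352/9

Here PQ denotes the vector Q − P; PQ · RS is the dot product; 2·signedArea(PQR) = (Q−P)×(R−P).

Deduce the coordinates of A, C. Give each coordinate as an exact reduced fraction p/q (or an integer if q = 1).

A = (25/3, 5/3)
C = (-691/338, -881/338)

1. A_x = 25/3  [DF ∥ AE ∩ FE ∥ DA]
2. A_y = 5/3  [DF ∥ AE ∩ FE ∥ DA]
   → A = (25/3, 5/3)
3. C_x = -691/338  [B, F, C are collinear ∩ EC ⟂ BF]
4. C_y = -881/338  [B, F, C are collinear ∩ EC ⟂ BF]
   → C = (-691/338, -881/338)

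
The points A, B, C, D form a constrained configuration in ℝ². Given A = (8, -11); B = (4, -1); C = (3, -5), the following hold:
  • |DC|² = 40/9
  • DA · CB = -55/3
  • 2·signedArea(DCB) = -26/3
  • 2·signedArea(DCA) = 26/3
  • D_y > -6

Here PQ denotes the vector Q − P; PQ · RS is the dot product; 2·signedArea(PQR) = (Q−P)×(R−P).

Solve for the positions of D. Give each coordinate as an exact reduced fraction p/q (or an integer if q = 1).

1. D_x = 5  [2·signedArea(DCA) = 26/3 ∩ 2·signedArea(DCB) = -26/3]
2. D_y = -17/3  [2·signedArea(DCA) = 26/3 ∩ 2·signedArea(DCB) = -26/3]
   → D = (5, -17/3)

D = (5, -17/3)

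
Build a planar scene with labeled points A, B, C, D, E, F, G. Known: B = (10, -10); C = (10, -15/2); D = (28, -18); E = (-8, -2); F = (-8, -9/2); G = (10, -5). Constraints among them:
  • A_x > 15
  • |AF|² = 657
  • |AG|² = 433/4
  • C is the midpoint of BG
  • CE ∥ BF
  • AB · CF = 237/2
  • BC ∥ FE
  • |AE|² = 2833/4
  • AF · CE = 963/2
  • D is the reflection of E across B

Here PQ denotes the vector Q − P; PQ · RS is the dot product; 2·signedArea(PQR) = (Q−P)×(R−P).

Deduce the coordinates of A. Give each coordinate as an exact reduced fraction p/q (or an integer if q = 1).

1. A_x = 16  [AF · CE = 963/2 ∩ AB · CF = 237/2]
2. A_y = -27/2  [AF · CE = 963/2 ∩ AB · CF = 237/2]
   → A = (16, -27/2)

A = (16, -27/2)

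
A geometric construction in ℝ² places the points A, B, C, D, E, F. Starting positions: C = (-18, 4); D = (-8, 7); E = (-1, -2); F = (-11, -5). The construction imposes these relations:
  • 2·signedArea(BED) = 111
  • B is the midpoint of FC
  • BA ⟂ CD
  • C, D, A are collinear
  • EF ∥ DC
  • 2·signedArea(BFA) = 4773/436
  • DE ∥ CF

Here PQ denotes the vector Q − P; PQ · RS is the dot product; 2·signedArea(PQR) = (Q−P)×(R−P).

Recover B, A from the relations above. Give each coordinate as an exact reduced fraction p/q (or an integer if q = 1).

A = (-1747/109, 1001/218)
B = (-29/2, -1/2)

1. B_x = -29/2  [B is the midpoint of FC]
2. B_y = -1/2  [B is the midpoint of FC]
   → B = (-29/2, -1/2)
3. A_x = -1747/109  [C, D, A are collinear ∩ BA ⟂ CD]
4. A_y = 1001/218  [C, D, A are collinear ∩ BA ⟂ CD]
   → A = (-1747/109, 1001/218)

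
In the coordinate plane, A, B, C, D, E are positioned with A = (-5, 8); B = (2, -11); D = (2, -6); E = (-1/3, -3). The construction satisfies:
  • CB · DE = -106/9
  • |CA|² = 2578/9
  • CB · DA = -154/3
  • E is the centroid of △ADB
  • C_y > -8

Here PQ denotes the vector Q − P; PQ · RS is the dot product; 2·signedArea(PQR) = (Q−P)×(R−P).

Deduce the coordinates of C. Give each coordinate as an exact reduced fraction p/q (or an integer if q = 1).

C = (16/15, -39/5)

1. C_x = 16/15  [CB · DE = -106/9 ∩ CB · DA = -154/3]
2. C_y = -39/5  [CB · DE = -106/9 ∩ CB · DA = -154/3]
   → C = (16/15, -39/5)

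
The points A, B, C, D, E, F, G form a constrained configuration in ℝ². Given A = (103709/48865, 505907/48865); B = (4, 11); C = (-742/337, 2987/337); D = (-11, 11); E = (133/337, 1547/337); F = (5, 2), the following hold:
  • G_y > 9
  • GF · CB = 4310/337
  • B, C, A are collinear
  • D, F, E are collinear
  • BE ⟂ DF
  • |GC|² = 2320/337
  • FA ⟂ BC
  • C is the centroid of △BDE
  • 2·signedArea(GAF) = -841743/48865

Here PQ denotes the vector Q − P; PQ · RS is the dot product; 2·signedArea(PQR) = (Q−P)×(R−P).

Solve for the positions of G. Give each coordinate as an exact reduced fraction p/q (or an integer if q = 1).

G = (94/337, 3275/337)

1. G_x = 94/337  [line -2090/337·x + -720/337·y + 7580/337 = 0 ∩ |GC|² = 2320/337]
2. G_y = 3275/337  [line -2090/337·x + -720/337·y + 7580/337 = 0 ∩ |GC|² = 2320/337]
   → G = (94/337, 3275/337)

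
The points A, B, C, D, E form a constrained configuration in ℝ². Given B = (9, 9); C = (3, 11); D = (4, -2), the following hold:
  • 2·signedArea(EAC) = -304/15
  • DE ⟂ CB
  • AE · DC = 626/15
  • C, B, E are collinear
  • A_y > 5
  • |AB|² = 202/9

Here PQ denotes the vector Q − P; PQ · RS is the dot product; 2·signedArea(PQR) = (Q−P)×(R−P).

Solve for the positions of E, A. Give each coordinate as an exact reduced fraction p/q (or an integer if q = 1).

A = (16/3, 6)
E = (39/5, 47/5)

1. E_x = 39/5  [C, B, E are collinear ∩ DE ⟂ CB]
2. E_y = 47/5  [C, B, E are collinear ∩ DE ⟂ CB]
   → E = (39/5, 47/5)
3. A_x = 16/3  [AE · DC = 626/15 ∩ 2·signedArea(EAC) = -304/15]
4. A_y = 6  [AE · DC = 626/15 ∩ 2·signedArea(EAC) = -304/15]
   → A = (16/3, 6)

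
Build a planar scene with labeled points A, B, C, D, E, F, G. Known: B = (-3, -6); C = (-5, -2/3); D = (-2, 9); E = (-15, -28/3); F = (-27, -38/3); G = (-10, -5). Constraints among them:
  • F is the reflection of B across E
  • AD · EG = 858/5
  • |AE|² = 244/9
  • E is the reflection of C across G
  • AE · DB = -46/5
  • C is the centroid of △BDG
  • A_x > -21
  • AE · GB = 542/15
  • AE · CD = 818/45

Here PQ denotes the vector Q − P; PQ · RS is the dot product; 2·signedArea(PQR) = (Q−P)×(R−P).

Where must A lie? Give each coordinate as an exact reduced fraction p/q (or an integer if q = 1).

A = (-101/5, -48/5)

1. A_x = -101/5  [AE · CD = 818/45 ∩ AD · EG = 858/5]
2. A_y = -48/5  [AE · CD = 818/45 ∩ AD · EG = 858/5]
   → A = (-101/5, -48/5)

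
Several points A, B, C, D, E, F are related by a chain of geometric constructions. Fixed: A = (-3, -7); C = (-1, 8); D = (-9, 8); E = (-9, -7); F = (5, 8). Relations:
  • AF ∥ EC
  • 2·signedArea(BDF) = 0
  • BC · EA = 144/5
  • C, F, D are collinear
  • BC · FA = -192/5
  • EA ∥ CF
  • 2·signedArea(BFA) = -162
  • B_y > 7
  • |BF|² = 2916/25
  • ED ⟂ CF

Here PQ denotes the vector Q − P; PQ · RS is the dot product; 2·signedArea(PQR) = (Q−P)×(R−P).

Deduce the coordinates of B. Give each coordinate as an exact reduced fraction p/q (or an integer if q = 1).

1. B_x = -29/5  [2·signedArea(BDF) = 0 ∩ BC · EA = 144/5]
2. B_y = 8  [2·signedArea(BDF) = 0 ∩ BC · EA = 144/5]
   → B = (-29/5, 8)

B = (-29/5, 8)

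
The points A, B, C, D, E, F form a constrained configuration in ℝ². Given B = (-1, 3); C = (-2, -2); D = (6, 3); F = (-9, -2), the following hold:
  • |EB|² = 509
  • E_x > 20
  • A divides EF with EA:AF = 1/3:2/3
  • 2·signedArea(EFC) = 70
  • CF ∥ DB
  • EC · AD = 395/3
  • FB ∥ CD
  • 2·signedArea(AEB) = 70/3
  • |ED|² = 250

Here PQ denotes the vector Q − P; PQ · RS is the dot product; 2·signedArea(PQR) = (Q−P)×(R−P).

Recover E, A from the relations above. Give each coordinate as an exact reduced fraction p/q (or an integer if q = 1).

1. E_y = 8  [2·signedArea(EFC) = 70]
2. E_x = 21  [|EB|² = 509]
   → E = (21, 8)
3. A_x = 11  [EC · AD = 395/3 ∩ A divides EF with EA:AF = 1/3:2/3]
4. A_y = 14/3  [EC · AD = 395/3 ∩ A divides EF with EA:AF = 1/3:2/3]
   → A = (11, 14/3)

A = (11, 14/3)
E = (21, 8)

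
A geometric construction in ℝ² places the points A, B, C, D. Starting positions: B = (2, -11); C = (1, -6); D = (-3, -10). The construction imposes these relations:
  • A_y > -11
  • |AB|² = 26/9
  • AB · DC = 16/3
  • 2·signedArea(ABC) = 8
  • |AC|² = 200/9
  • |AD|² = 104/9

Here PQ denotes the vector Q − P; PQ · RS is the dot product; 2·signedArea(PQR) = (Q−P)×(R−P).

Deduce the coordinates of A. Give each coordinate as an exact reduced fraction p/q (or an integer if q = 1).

1. A_x = 1/3  [2·signedArea(ABC) = 8 ∩ AB · DC = 16/3]
2. A_y = -32/3  [2·signedArea(ABC) = 8 ∩ AB · DC = 16/3]
   → A = (1/3, -32/3)

A = (1/3, -32/3)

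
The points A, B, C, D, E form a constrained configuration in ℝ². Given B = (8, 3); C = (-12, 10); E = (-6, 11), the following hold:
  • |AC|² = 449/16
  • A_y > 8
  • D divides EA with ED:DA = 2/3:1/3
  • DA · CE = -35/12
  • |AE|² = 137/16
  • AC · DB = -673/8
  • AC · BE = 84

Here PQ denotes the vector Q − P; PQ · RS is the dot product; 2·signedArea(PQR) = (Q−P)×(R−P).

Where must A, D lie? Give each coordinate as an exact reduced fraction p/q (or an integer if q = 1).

A = (-7, 33/4)
D = (-20/3, 55/6)

1. A_x = -7  [line 14·x + -8·y + 164 = 0 ∩ |AC|² = 449/16]
2. A_y = 33/4  [line 14·x + -8·y + 164 = 0 ∩ |AC|² = 449/16]
   → A = (-7, 33/4)
3. D_x = -20/3  [D divides EA with ED:DA = 2/3:1/3]
4. D_y = 55/6  [D divides EA with ED:DA = 2/3:1/3]
   → D = (-20/3, 55/6)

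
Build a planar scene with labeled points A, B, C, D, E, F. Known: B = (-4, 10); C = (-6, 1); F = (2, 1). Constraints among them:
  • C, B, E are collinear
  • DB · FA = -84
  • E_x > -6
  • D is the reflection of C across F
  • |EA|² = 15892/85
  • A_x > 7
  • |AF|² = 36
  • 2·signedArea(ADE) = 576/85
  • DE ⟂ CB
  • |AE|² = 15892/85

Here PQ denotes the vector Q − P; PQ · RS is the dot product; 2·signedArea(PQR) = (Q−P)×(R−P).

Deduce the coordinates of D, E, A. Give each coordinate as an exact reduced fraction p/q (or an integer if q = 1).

1. D_x = 10  [D is the reflection of C across F]
2. D_y = 1  [D is the reflection of C across F]
   → D = (10, 1)
3. E_x = -446/85  [C, B, E are collinear ∩ DE ⟂ CB]
4. E_y = 373/85  [C, B, E are collinear ∩ DE ⟂ CB]
   → E = (-446/85, 373/85)
5. A_x = 8  [2·signedArea(ADE) = 576/85 ∩ DB · FA = -84]
6. A_y = 1  [2·signedArea(ADE) = 576/85 ∩ DB · FA = -84]
   → A = (8, 1)

A = (8, 1)
D = (10, 1)
E = (-446/85, 373/85)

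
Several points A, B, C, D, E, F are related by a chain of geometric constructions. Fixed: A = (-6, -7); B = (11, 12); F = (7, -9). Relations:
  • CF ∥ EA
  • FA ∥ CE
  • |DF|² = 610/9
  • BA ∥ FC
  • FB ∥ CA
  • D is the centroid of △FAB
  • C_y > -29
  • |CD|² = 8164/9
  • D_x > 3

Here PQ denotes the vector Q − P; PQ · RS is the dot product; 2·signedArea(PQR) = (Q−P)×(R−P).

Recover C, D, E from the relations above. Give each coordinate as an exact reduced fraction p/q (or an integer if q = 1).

1. C_x = -10  [FB ∥ CA ∩ BA ∥ FC]
2. C_y = -28  [FB ∥ CA ∩ BA ∥ FC]
   → C = (-10, -28)
3. D_x = 4  [D is the centroid of △FAB]
4. D_y = -4/3  [D is the centroid of △FAB]
   → D = (4, -4/3)
5. E_x = -23  [CF ∥ EA ∩ FA ∥ CE]
6. E_y = -26  [CF ∥ EA ∩ FA ∥ CE]
   → E = (-23, -26)

C = (-10, -28)
D = (4, -4/3)
E = (-23, -26)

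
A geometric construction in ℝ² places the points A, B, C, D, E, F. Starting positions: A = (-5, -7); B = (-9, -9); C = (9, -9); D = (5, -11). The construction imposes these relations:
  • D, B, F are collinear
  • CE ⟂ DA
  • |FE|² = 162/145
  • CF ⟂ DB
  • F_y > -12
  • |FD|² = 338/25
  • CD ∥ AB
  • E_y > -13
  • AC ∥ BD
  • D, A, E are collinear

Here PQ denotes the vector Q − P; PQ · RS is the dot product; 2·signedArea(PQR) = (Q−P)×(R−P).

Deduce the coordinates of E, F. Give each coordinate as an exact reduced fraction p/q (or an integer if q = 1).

1. E_x = 225/29  [D, A, E are collinear ∩ CE ⟂ DA]
2. E_y = -351/29  [D, A, E are collinear ∩ CE ⟂ DA]
   → E = (225/29, -351/29)
3. F_x = 216/25  [D, B, F are collinear ∩ CF ⟂ DB]
4. F_y = -288/25  [D, B, F are collinear ∩ CF ⟂ DB]
   → F = (216/25, -288/25)

E = (225/29, -351/29)
F = (216/25, -288/25)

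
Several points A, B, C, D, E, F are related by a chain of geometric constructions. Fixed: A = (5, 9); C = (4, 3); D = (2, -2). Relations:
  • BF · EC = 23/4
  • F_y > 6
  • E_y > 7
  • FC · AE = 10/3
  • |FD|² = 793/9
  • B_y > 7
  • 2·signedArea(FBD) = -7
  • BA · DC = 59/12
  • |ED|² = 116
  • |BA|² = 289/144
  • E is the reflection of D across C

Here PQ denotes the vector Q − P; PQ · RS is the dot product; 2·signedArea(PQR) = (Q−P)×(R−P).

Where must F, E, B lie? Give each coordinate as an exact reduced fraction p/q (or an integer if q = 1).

B = (17/3, 31/4)
E = (6, 8)
F = (14/3, 7)

1. E_x = 6  [E is the reflection of D across C]
2. E_y = 8  [E is the reflection of D across C]
   → E = (6, 8)
3. F_x = 14/3  [line -1·x + 1·y + -7/3 = 0 ∩ |FD|² = 793/9]
4. F_y = 7  [line -1·x + 1·y + -7/3 = 0 ∩ |FD|² = 793/9]
   → F = (14/3, 7)
5. B_x = 17/3  [2·signedArea(FBD) = -7 ∩ BF · EC = 23/4]
6. B_y = 31/4  [2·signedArea(FBD) = -7 ∩ BF · EC = 23/4]
   → B = (17/3, 31/4)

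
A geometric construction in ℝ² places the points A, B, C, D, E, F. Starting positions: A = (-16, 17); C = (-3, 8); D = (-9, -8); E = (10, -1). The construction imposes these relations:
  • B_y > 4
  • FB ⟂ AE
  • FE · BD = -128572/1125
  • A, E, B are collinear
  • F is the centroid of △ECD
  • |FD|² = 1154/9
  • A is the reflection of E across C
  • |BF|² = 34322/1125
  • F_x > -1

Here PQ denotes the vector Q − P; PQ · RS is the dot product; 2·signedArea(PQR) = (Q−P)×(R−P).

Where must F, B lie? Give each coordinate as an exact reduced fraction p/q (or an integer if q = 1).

B = (929/375, 526/125)
F = (-2/3, -1/3)

1. F_x = -2/3  [F is the centroid of △ECD]
2. F_y = -1/3  [F is the centroid of △ECD]
   → F = (-2/3, -1/3)
3. B_x = 929/375  [A, E, B are collinear ∩ FB ⟂ AE]
4. B_y = 526/125  [A, E, B are collinear ∩ FB ⟂ AE]
   → B = (929/375, 526/125)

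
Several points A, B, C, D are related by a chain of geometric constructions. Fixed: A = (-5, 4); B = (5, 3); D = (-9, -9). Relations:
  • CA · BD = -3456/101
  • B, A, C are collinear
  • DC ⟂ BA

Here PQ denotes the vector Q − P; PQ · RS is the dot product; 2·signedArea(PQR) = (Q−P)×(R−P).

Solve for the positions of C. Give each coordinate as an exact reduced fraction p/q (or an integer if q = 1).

C = (-775/101, 431/101)

1. C_x = -775/101  [B, A, C are collinear ∩ DC ⟂ BA]
2. C_y = 431/101  [B, A, C are collinear ∩ DC ⟂ BA]
   → C = (-775/101, 431/101)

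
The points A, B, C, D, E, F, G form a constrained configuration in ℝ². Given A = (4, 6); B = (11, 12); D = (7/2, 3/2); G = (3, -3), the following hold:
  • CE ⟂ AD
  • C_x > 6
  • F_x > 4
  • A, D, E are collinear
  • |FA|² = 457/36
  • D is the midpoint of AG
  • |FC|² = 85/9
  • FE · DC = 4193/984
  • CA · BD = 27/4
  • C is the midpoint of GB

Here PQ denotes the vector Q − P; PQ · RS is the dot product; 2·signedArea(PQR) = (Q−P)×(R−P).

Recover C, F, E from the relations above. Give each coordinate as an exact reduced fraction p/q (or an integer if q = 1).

1. C_x = 7  [C is the midpoint of GB]
2. C_y = 9/2  [C is the midpoint of GB]
   → C = (7, 9/2)
3. E_x = 635/164  [A, D, E are collinear ∩ CE ⟂ AD]
4. E_y = 795/164  [A, D, E are collinear ∩ CE ⟂ AD]
   → E = (635/164, 795/164)
5. F_x = 14/3  [line -7/2·x + -3·y + 143/6 = 0 ∩ |FA|² = 457/36]
6. F_y = 5/2  [line -7/2·x + -3·y + 143/6 = 0 ∩ |FA|² = 457/36]
   → F = (14/3, 5/2)

C = (7, 9/2)
E = (635/164, 795/164)
F = (14/3, 5/2)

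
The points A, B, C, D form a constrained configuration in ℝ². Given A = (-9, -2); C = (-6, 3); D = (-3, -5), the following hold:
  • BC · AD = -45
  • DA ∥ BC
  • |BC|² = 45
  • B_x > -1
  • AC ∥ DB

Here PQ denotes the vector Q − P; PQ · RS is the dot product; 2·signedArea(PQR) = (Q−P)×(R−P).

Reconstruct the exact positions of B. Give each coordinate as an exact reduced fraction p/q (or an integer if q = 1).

B = (0, 0)

1. B_x = 0  [DA ∥ BC ∩ AC ∥ DB]
2. B_y = 0  [DA ∥ BC ∩ AC ∥ DB]
   → B = (0, 0)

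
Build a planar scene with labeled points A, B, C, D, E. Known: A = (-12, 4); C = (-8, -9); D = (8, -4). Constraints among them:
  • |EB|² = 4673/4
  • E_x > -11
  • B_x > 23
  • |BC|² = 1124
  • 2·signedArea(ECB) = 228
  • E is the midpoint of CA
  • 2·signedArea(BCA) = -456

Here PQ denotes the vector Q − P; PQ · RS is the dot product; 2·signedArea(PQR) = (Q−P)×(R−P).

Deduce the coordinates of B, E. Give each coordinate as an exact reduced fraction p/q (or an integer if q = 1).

B = (24, 1)
E = (-10, -5/2)

1. E_x = -10  [E is the midpoint of CA]
2. E_y = -5/2  [E is the midpoint of CA]
   → E = (-10, -5/2)
3. B_x = 24  [line -13·x + -4·y + 316 = 0 ∩ |EB|² = 4673/4]
4. B_y = 1  [line -13·x + -4·y + 316 = 0 ∩ |EB|² = 4673/4]
   → B = (24, 1)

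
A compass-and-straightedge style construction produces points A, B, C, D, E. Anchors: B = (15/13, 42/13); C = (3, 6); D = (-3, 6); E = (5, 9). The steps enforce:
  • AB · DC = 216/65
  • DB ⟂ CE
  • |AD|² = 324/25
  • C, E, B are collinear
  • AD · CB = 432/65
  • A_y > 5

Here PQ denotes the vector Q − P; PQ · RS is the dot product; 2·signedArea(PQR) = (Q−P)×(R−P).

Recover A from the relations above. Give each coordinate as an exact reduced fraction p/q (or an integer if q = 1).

1. A_x = 3/5  [AB · DC = 216/65 ∩ AD · CB = 432/65]
2. A_y = 6  [AB · DC = 216/65 ∩ AD · CB = 432/65]
   → A = (3/5, 6)

A = (3/5, 6)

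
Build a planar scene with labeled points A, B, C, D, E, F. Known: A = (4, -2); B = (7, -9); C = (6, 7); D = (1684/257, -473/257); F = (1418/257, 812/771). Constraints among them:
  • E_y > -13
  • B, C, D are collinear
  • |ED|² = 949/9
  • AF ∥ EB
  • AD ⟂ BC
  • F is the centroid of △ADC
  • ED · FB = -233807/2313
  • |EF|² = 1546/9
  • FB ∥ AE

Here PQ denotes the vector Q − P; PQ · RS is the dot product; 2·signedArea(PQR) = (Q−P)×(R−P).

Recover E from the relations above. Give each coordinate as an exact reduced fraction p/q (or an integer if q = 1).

E = (1409/257, -9293/771)

1. E_x = 1409/257  [AF ∥ EB ∩ FB ∥ AE]
2. E_y = -9293/771  [AF ∥ EB ∩ FB ∥ AE]
   → E = (1409/257, -9293/771)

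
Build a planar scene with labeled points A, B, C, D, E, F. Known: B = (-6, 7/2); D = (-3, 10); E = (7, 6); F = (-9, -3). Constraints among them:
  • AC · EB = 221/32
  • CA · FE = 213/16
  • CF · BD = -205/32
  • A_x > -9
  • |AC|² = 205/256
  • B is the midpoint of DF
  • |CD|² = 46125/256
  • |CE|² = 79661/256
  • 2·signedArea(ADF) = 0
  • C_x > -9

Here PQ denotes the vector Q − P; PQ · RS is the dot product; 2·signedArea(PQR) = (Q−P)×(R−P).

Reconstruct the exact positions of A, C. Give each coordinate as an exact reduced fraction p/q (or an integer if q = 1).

1. C_x = -69/8  [line -3·x + -13/2·y + -1283/32 = 0 ∩ |CD|² = 46125/256]
2. C_y = -35/16  [line -3·x + -13/2·y + -1283/32 = 0 ∩ |CD|² = 46125/256]
   → C = (-69/8, -35/16)
3. A_x = -33/4  [2·signedArea(ADF) = 0 ∩ CA · FE = 213/16]
4. A_y = -11/8  [2·signedArea(ADF) = 0 ∩ CA · FE = 213/16]
   → A = (-33/4, -11/8)

A = (-33/4, -11/8)
C = (-69/8, -35/16)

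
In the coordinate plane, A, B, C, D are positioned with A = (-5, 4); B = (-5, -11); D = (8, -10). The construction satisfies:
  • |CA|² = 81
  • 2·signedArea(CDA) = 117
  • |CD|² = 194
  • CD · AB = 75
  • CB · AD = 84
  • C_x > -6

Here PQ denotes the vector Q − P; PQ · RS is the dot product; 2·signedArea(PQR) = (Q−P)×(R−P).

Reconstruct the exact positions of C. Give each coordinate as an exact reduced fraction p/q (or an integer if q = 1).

C = (-5, -5)

1. C_x = -5  [CB · AD = 84 ∩ 2·signedArea(CDA) = 117]
2. C_y = -5  [CB · AD = 84 ∩ 2·signedArea(CDA) = 117]
   → C = (-5, -5)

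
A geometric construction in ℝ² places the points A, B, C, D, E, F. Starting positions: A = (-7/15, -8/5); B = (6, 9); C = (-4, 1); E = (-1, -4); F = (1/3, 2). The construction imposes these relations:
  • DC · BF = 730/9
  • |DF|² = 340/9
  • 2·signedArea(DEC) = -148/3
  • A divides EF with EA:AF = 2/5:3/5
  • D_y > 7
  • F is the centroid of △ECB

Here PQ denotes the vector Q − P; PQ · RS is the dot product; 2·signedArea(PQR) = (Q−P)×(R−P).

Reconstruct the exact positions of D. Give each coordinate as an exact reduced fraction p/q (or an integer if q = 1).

D = (5/3, 8)

1. D_x = 5/3  [2·signedArea(DEC) = -148/3 ∩ DC · BF = 730/9]
2. D_y = 8  [2·signedArea(DEC) = -148/3 ∩ DC · BF = 730/9]
   → D = (5/3, 8)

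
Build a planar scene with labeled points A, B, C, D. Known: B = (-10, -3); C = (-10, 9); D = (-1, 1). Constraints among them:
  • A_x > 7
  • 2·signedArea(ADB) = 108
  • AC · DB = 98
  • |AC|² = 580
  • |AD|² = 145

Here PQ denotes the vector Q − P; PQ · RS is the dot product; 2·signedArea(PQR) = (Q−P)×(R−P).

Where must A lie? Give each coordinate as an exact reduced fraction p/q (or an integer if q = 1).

1. A_x = 8  [2·signedArea(ADB) = 108 ∩ AC · DB = 98]
2. A_y = -7  [2·signedArea(ADB) = 108 ∩ AC · DB = 98]
   → A = (8, -7)

A = (8, -7)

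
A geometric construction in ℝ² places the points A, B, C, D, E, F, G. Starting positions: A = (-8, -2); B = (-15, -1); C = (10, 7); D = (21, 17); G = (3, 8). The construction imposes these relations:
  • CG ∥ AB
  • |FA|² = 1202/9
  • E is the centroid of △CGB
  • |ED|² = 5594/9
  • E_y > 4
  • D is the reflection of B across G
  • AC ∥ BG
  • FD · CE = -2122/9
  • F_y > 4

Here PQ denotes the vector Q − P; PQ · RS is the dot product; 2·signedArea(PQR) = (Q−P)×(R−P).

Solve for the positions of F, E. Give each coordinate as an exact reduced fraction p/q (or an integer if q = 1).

E = (-2/3, 14/3)
F = (5/3, 13/3)

1. E_x = -2/3  [E is the centroid of △CGB]
2. E_y = 14/3  [E is the centroid of △CGB]
   → E = (-2/3, 14/3)
3. F_x = 5/3  [line 32/3·x + 7/3·y + -251/9 = 0 ∩ |FA|² = 1202/9]
4. F_y = 13/3  [line 32/3·x + 7/3·y + -251/9 = 0 ∩ |FA|² = 1202/9]
   → F = (5/3, 13/3)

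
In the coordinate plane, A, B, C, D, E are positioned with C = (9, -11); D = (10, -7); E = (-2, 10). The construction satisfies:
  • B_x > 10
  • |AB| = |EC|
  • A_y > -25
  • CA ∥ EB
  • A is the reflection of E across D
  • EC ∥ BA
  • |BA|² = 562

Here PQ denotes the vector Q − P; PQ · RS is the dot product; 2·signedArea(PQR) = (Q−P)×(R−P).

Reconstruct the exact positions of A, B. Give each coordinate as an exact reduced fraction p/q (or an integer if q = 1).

1. A_x = 22  [A is the reflection of E across D]
2. A_y = -24  [A is the reflection of E across D]
   → A = (22, -24)
3. B_x = 11  [EC ∥ BA ∩ CA ∥ EB]
4. B_y = -3  [EC ∥ BA ∩ CA ∥ EB]
   → B = (11, -3)

A = (22, -24)
B = (11, -3)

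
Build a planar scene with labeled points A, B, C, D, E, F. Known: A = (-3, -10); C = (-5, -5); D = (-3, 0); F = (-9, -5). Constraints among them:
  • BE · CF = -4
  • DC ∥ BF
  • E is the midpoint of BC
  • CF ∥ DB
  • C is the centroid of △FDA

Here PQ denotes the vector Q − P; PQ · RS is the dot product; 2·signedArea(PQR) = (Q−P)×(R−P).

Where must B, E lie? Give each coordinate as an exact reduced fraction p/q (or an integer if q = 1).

B = (-7, 0)
E = (-6, -5/2)

1. B_x = -7  [DC ∥ BF ∩ CF ∥ DB]
2. B_y = 0  [DC ∥ BF ∩ CF ∥ DB]
   → B = (-7, 0)
3. E_x = -6  [E is the midpoint of BC]
4. E_y = -5/2  [E is the midpoint of BC]
   → E = (-6, -5/2)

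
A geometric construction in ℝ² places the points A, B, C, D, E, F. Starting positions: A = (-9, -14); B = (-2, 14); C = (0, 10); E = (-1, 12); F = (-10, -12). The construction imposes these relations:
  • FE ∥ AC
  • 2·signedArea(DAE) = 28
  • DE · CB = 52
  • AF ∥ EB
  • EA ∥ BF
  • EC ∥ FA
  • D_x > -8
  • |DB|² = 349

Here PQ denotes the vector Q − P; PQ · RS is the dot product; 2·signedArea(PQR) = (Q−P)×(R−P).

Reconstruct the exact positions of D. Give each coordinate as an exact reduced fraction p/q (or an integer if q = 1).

1. D_x = -7  [2·signedArea(DAE) = 28 ∩ DE · CB = 52]
2. D_y = -4  [2·signedArea(DAE) = 28 ∩ DE · CB = 52]
   → D = (-7, -4)

D = (-7, -4)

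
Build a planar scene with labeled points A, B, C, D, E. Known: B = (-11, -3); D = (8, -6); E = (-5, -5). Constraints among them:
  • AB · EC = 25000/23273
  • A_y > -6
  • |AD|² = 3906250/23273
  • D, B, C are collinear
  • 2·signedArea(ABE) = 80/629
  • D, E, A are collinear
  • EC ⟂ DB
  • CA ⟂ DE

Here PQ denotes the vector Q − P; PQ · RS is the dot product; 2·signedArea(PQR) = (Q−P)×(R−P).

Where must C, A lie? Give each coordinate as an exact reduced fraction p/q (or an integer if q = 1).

A = (-3093/629, -3149/629)
C = (-179/37, -147/37)

1. C_x = -179/37  [D, B, C are collinear ∩ EC ⟂ DB]
2. C_y = -147/37  [D, B, C are collinear ∩ EC ⟂ DB]
   → C = (-179/37, -147/37)
3. A_x = -3093/629  [D, E, A are collinear ∩ CA ⟂ DE]
4. A_y = -3149/629  [D, E, A are collinear ∩ CA ⟂ DE]
   → A = (-3093/629, -3149/629)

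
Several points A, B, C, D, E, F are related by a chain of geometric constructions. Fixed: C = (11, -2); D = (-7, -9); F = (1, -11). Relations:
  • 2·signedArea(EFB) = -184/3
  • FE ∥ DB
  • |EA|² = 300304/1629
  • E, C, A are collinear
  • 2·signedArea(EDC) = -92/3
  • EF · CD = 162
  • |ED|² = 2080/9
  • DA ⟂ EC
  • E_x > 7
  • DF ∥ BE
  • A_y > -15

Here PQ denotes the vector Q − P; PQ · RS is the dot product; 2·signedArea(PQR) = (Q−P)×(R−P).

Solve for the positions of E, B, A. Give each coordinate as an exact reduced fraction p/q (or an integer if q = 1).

1. E_x = 23/3  [EF · CD = 162 ∩ 2·signedArea(EDC) = -92/3]
2. E_y = -5  [EF · CD = 162 ∩ 2·signedArea(EDC) = -92/3]
   → E = (23/3, -5)
3. B_x = -1/3  [DF ∥ BE ∩ FE ∥ DB]
4. B_y = -3  [DF ∥ BE ∩ FE ∥ DB]
   → B = (-1/3, -3)
5. A_x = -439/181  [E, C, A are collinear ∩ DA ⟂ EC]
6. A_y = -2549/181  [E, C, A are collinear ∩ DA ⟂ EC]
   → A = (-439/181, -2549/181)

A = (-439/181, -2549/181)
B = (-1/3, -3)
E = (23/3, -5)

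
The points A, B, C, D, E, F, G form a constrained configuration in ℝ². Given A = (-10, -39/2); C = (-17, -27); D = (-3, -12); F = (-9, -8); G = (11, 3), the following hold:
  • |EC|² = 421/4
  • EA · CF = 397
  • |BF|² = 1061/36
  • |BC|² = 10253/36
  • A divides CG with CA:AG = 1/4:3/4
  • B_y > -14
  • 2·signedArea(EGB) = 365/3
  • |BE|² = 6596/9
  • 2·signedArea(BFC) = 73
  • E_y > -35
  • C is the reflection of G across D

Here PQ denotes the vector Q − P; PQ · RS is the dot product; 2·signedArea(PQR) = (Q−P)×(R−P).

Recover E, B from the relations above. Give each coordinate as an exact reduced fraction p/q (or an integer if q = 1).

B = (-22/3, -79/6)
E = (-24, -69/2)

1. E_x = -24  [line -8·x + -19·y + -1695/2 = 0 ∩ |EC|² = 421/4]
2. E_y = -69/2  [line -8·x + -19·y + -1695/2 = 0 ∩ |EC|² = 421/4]
   → E = (-24, -69/2)
3. B_x = -22/3  [2·signedArea(EGB) = 365/3 ∩ 2·signedArea(BFC) = 73]
4. B_y = -79/6  [2·signedArea(EGB) = 365/3 ∩ 2·signedArea(BFC) = 73]
   → B = (-22/3, -79/6)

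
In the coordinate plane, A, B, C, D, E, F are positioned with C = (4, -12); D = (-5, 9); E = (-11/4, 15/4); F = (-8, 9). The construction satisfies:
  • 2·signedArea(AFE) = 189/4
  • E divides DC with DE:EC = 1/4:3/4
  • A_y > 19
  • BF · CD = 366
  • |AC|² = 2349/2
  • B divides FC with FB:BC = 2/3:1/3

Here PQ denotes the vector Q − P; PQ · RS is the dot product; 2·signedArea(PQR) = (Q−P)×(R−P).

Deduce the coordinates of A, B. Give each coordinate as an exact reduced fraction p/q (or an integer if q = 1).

A = (-19/2, 39/2)
B = (0, -5)

1. A_x = -19/2  [line 21/4·x + 21/4·y + -105/2 = 0 ∩ |AC|² = 2349/2]
2. A_y = 39/2  [line 21/4·x + 21/4·y + -105/2 = 0 ∩ |AC|² = 2349/2]
   → A = (-19/2, 39/2)
3. B_x = 0  [B divides FC with FB:BC = 2/3:1/3]
4. B_y = -5  [B divides FC with FB:BC = 2/3:1/3]
   → B = (0, -5)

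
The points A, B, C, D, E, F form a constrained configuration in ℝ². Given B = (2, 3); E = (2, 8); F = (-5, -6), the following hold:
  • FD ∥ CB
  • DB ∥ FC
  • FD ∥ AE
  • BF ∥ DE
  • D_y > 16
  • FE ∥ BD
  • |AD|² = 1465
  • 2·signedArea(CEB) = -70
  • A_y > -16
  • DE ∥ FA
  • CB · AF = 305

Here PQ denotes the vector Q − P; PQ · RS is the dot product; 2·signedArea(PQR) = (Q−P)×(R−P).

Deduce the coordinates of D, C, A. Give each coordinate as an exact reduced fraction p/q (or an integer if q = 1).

A = (-12, -15)
C = (-12, -20)
D = (9, 17)

1. D_x = 9  [BF ∥ DE ∩ FE ∥ BD]
2. D_y = 17  [BF ∥ DE ∩ FE ∥ BD]
   → D = (9, 17)
3. C_x = -12  [FD ∥ CB ∩ DB ∥ FC]
4. C_y = -20  [FD ∥ CB ∩ DB ∥ FC]
   → C = (-12, -20)
5. A_x = -12  [FD ∥ AE ∩ DE ∥ FA]
6. A_y = -15  [FD ∥ AE ∩ DE ∥ FA]
   → A = (-12, -15)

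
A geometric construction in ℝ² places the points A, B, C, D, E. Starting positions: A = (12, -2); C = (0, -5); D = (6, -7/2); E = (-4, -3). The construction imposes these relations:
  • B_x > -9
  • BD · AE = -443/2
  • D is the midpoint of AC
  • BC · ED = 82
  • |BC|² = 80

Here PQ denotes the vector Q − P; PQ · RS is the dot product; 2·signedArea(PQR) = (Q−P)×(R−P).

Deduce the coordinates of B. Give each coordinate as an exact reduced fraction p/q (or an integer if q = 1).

B = (-8, -1)

1. B_x = -8  [BC · ED = 82 ∩ BD · AE = -443/2]
2. B_y = -1  [BC · ED = 82 ∩ BD · AE = -443/2]
   → B = (-8, -1)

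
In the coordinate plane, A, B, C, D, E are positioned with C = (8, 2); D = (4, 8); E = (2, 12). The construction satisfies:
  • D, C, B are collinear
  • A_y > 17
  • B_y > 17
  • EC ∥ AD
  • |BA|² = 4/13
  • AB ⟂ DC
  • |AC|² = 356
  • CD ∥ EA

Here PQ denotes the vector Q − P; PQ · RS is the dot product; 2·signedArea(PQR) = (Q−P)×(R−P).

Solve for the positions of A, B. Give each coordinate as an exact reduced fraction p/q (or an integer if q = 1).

1. A_x = -2  [EC ∥ AD ∩ CD ∥ EA]
2. A_y = 18  [EC ∥ AD ∩ CD ∥ EA]
   → A = (-2, 18)
3. B_x = -32/13  [D, C, B are collinear ∩ AB ⟂ DC]
4. B_y = 230/13  [D, C, B are collinear ∩ AB ⟂ DC]
   → B = (-32/13, 230/13)

A = (-2, 18)
B = (-32/13, 230/13)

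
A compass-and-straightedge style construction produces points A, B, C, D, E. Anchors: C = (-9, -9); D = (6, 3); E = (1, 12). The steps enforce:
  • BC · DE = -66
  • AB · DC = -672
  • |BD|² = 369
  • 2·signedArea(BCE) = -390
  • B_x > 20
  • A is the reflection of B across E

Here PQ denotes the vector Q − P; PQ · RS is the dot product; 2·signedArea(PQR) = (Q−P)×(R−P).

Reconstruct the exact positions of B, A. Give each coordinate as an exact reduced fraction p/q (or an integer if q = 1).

1. B_x = 21  [2·signedArea(BCE) = -390 ∩ BC · DE = -66]
2. B_y = 15  [2·signedArea(BCE) = -390 ∩ BC · DE = -66]
   → B = (21, 15)
3. A_x = -19  [A is the reflection of B across E]
4. A_y = 9  [A is the reflection of B across E]
   → A = (-19, 9)

A = (-19, 9)
B = (21, 15)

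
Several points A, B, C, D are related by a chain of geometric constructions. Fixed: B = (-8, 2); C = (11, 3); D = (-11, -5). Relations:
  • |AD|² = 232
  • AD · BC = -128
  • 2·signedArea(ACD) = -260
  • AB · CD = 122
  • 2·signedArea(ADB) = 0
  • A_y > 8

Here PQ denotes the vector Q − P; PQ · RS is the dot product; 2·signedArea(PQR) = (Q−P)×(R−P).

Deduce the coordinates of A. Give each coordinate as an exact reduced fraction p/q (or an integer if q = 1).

A = (-5, 9)

1. A_x = -5  [2·signedArea(ADB) = 0 ∩ AD · BC = -128]
2. A_y = 9  [2·signedArea(ADB) = 0 ∩ AD · BC = -128]
   → A = (-5, 9)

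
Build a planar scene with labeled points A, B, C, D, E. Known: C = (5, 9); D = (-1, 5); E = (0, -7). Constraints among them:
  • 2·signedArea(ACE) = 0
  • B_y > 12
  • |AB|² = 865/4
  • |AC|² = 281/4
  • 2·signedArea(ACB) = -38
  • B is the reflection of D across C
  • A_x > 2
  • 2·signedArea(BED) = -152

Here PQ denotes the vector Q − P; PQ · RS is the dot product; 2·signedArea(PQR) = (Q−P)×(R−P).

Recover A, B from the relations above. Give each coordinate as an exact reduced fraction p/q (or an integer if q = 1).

1. B_x = 11  [B is the reflection of D across C]
2. B_y = 13  [B is the reflection of D across C]
   → B = (11, 13)
3. A_x = 5/2  [2·signedArea(ACE) = 0 ∩ 2·signedArea(ACB) = -38]
4. A_y = 1  [2·signedArea(ACE) = 0 ∩ 2·signedArea(ACB) = -38]
   → A = (5/2, 1)

A = (5/2, 1)
B = (11, 13)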